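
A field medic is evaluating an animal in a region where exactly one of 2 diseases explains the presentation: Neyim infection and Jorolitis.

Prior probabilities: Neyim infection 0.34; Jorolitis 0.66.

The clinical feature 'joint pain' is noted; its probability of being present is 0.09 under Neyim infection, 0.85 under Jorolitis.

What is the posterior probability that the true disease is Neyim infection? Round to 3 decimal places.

For each hypothesis, the unnormalized posterior weight is prior × likelihood:
  Neyim infection: 0.34 × 0.09 = 0.0306
  Jorolitis: 0.66 × 0.85 = 0.561
Normalizing constant Z = 0.0306 + 0.561 = 0.5916.
P(Neyim infection | evidence) = 0.0306 / 0.5916 ≈ 0.052.

0.052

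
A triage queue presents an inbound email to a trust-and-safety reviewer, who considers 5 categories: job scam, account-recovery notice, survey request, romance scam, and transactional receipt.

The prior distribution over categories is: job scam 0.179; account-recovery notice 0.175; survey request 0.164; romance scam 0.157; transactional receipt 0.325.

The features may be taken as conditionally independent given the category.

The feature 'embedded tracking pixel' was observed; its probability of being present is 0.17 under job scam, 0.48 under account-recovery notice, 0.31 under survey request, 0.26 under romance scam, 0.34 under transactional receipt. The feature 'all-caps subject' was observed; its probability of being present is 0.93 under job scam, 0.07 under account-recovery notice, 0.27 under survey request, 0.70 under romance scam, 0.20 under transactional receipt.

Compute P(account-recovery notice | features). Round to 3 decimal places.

0.060

Multiply each prior by the joint likelihood of the feature pattern:
  job scam: 0.179 × 0.17 × 0.93 = 0.0283
  account-recovery notice: 0.175 × 0.48 × 0.07 = 0.00588
  survey request: 0.164 × 0.31 × 0.27 = 0.013727
  romance scam: 0.157 × 0.26 × 0.70 = 0.028574
  transactional receipt: 0.325 × 0.34 × 0.20 = 0.0221
Marginal likelihood of the evidence = 0.098581.
P(account-recovery notice | evidence) = 0.00588 / 0.098581 ≈ 0.060.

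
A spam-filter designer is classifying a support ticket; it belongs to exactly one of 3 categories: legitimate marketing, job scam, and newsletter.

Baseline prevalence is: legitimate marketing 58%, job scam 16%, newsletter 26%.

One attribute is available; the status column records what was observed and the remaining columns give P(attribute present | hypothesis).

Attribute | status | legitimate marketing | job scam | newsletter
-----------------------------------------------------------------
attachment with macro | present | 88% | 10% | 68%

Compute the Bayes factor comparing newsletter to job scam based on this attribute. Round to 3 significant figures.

6.80

Likelihood of this attribute under each hypothesis:
  newsletter: 0.68
  job scam: 0.1
Bayes factor = 0.68 / 0.1 ≈ 6.80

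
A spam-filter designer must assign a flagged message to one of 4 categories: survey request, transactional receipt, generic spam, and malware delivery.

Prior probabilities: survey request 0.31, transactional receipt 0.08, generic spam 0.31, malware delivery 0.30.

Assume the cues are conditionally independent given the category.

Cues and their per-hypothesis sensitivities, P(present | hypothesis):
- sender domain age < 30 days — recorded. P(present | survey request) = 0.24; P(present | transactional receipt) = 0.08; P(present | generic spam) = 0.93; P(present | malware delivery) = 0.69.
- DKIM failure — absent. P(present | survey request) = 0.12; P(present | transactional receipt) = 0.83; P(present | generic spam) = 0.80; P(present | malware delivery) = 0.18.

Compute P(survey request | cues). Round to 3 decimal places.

Multiply each prior by the joint likelihood of the cue pattern (using 1 − P(present | H) for each absent cue):
  survey request: 0.31 × 0.24 × (1 − 0.12) = 0.065472
  transactional receipt: 0.08 × 0.08 × (1 − 0.83) = 0.001088
  generic spam: 0.31 × 0.93 × (1 − 0.80) = 0.05766
  malware delivery: 0.30 × 0.69 × (1 − 0.18) = 0.16974
The unnormalized weights sum to 0.29396.
P(survey request | evidence) = 0.065472 / 0.29396 ≈ 0.223.

0.223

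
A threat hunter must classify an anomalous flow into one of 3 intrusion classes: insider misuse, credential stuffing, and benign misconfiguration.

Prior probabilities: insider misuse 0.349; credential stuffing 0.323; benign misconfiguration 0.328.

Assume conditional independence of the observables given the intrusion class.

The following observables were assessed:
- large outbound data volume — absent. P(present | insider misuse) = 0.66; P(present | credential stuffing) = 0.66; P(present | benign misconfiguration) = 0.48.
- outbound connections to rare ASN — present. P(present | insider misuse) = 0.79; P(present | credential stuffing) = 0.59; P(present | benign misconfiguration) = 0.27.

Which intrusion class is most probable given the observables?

insider misuse

By Bayes' rule with conditional independence, the unnormalized weight for each hypothesis is prior × ∏ likelihoods (using 1 − P(present | H) for each absent observable):
  insider misuse: 0.349 × (1 − 0.66) × 0.79 = 0.093741
  credential stuffing: 0.323 × (1 − 0.66) × 0.59 = 0.064794
  benign misconfiguration: 0.328 × (1 − 0.48) × 0.27 = 0.046051
Normalizing constant Z = 0.093741 + 0.064794 + 0.046051 = 0.20459.
P(insider misuse | evidence) ≈ 0.093741 / 0.20459 ≈ 0.458
P(credential stuffing | evidence) ≈ 0.064794 / 0.20459 ≈ 0.317
P(benign misconfiguration | evidence) ≈ 0.046051 / 0.20459 ≈ 0.225
The largest is 0.458, so insider misuse is most probable.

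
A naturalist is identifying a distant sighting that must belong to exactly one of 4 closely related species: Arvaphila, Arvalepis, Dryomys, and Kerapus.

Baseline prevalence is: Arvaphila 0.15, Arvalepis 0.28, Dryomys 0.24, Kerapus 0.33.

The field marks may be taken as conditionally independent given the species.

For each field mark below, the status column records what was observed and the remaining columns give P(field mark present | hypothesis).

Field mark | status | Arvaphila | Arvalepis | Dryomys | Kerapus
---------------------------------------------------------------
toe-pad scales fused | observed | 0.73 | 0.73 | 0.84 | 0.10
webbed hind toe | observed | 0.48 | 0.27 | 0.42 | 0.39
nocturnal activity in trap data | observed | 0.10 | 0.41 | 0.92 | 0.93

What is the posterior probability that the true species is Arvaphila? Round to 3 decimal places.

By Bayes' rule with conditional independence, the unnormalized weight for each hypothesis is prior × ∏ likelihoods:
  Arvaphila: 0.15 × 0.73 × 0.48 × 0.10 = 0.005256
  Arvalepis: 0.28 × 0.73 × 0.27 × 0.41 = 0.022627
  Dryomys: 0.24 × 0.84 × 0.42 × 0.92 = 0.077898
  Kerapus: 0.33 × 0.10 × 0.39 × 0.93 = 0.011969
Marginal likelihood of the evidence = 0.11775.
P(Arvaphila | evidence) = 0.005256 / 0.11775 ≈ 0.045.

0.045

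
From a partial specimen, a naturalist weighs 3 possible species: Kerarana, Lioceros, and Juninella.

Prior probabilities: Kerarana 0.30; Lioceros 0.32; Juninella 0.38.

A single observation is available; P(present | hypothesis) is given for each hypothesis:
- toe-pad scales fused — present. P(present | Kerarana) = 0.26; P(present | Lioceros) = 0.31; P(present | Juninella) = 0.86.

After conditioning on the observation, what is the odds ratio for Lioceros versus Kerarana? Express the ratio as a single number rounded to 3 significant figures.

1.27

Posterior odds equal prior odds times the likelihood ratio; only the two competing hypotheses matter.
  Lioceros: 0.32 × 0.31 = 0.0992
  Kerarana: 0.30 × 0.26 = 0.078
Odds(Lioceros : Kerarana) = 0.0992 / 0.078 ≈ 1.27.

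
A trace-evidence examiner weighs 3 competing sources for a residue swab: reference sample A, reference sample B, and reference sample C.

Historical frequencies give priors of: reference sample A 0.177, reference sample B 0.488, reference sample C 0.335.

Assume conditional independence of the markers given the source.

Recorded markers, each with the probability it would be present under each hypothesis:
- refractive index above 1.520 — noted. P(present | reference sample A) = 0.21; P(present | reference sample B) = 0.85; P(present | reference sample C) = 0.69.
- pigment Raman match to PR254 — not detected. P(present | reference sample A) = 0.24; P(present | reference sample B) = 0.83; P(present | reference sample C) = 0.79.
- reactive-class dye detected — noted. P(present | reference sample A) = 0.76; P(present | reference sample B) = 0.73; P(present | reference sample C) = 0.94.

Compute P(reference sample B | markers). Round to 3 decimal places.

Multiply each prior by the joint likelihood of the marker pattern (using 1 − P(present | H) for each absent marker):
  reference sample A: 0.177 × 0.21 × (1 − 0.24) × 0.76 = 0.021469
  reference sample B: 0.488 × 0.85 × (1 − 0.83) × 0.73 = 0.051477
  reference sample C: 0.335 × 0.69 × (1 − 0.79) × 0.94 = 0.045629
The unnormalized weights sum to 0.11858.
P(reference sample B | evidence) = 0.051477 / 0.11858 ≈ 0.434.

0.434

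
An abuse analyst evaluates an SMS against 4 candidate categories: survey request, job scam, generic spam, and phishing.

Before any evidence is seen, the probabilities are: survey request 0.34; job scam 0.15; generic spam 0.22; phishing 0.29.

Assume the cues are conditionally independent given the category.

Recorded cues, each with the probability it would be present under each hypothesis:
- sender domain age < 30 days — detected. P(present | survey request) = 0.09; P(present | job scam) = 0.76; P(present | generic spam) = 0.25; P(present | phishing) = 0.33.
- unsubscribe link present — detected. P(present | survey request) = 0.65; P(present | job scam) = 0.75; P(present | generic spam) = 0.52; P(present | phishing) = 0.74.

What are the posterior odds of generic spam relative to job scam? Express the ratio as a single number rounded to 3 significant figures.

Posterior odds equal prior odds times the likelihood ratio; only the two competing hypotheses matter.
  generic spam: 0.22 × 0.25 × 0.52 = 0.0286
  job scam: 0.15 × 0.76 × 0.75 = 0.0855
Odds(generic spam : job scam) = 0.0286 / 0.0855 ≈ 0.335.

0.335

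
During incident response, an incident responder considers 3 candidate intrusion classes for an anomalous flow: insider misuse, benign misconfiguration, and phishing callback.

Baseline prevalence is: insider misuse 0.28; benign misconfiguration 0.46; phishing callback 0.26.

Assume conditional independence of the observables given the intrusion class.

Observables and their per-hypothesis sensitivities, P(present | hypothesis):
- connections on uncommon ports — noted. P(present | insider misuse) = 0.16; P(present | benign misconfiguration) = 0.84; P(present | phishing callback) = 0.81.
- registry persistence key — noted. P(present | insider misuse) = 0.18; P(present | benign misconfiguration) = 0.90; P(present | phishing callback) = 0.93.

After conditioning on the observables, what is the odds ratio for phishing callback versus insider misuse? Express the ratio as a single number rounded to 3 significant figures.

24.3

The normalizing constant cancels in an odds ratio, so compute prior × likelihood for the two hypotheses only:
  phishing callback: 0.26 × 0.81 × 0.93 = 0.19586
  insider misuse: 0.28 × 0.16 × 0.18 = 0.008064
Posterior odds = 0.19586 / 0.008064 ≈ 24.3.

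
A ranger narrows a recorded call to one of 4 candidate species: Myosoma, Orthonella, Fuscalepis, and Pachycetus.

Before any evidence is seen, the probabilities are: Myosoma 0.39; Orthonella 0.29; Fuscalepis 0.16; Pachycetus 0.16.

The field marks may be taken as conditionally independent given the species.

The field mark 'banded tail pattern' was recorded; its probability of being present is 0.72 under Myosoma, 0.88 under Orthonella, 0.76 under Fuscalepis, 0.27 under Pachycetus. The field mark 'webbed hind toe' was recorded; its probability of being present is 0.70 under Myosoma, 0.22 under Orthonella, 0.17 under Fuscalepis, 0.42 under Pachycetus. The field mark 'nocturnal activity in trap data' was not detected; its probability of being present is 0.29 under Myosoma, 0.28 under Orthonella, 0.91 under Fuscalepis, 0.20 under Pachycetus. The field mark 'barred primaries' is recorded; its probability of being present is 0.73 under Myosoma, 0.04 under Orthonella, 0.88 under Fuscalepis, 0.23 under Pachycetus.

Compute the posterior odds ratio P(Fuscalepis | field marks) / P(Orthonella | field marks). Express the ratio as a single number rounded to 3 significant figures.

Unnormalized posterior weight (prior times the field mark likelihoods) for each of the two hypotheses (using 1 − P(present | H) for each absent field mark):
  Fuscalepis: 0.16 × 0.76 × 0.17 × (1 − 0.91) × 0.88 = 0.0016372
  Orthonella: 0.29 × 0.88 × 0.22 × (1 − 0.28) × 0.04 = 0.0016169
Posterior odds = 0.0016372 / 0.0016169 ≈ 1.01.

1.01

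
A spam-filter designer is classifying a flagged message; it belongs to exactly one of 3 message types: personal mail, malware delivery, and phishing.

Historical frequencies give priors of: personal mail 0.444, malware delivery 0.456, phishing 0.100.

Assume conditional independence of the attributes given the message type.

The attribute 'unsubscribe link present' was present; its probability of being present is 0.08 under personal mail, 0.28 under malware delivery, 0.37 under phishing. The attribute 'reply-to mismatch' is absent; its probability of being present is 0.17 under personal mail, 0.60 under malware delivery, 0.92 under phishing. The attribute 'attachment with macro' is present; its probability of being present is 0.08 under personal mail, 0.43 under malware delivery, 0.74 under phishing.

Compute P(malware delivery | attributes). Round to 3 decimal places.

By Bayes' rule with conditional independence, the unnormalized weight for each hypothesis is prior × ∏ likelihoods (using 1 − P(present | H) for each absent attribute):
  personal mail: 0.444 × 0.08 × (1 − 0.17) × 0.08 = 0.0023585
  malware delivery: 0.456 × 0.28 × (1 − 0.60) × 0.43 = 0.021961
  phishing: 0.100 × 0.37 × (1 − 0.92) × 0.74 = 0.0021904
Marginal likelihood of the evidence = 0.02651.
P(malware delivery | evidence) = 0.021961 / 0.02651 ≈ 0.828.

0.828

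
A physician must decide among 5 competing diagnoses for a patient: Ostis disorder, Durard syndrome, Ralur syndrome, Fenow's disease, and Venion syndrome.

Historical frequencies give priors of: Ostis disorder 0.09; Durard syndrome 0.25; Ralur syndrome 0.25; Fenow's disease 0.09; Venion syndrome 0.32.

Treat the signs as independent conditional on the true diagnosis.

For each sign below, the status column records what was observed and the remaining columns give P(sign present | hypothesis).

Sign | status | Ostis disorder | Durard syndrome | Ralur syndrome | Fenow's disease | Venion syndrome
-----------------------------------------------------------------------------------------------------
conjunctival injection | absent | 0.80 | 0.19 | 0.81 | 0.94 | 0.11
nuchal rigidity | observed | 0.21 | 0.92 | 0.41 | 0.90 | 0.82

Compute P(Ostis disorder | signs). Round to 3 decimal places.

0.008

Multiply each prior by the joint likelihood of the sign pattern (using 1 − P(present | H) for each absent sign):
  Ostis disorder: 0.09 × (1 − 0.80) × 0.21 = 0.00378
  Durard syndrome: 0.25 × (1 − 0.19) × 0.92 = 0.1863
  Ralur syndrome: 0.25 × (1 − 0.81) × 0.41 = 0.019475
  Fenow's disease: 0.09 × (1 − 0.94) × 0.90 = 0.00486
  Venion syndrome: 0.32 × (1 − 0.11) × 0.82 = 0.23354
The unnormalized weights sum to 0.44795.
P(Ostis disorder | evidence) = 0.00378 / 0.44795 ≈ 0.008.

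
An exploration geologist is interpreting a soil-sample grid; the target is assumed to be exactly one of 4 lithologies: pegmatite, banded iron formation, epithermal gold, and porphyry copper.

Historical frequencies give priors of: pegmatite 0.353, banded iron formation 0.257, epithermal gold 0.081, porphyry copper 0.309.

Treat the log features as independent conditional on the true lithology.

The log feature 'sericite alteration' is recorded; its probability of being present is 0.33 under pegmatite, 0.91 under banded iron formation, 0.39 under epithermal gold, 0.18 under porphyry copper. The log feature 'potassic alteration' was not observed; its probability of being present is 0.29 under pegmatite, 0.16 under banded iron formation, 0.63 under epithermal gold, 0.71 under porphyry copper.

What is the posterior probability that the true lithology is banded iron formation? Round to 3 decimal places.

0.640

Multiply each prior by the joint likelihood of the log feature pattern (using 1 − P(present | H) for each absent log feature):
  pegmatite: 0.353 × 0.33 × (1 − 0.29) = 0.082708
  banded iron formation: 0.257 × 0.91 × (1 − 0.16) = 0.19645
  epithermal gold: 0.081 × 0.39 × (1 − 0.63) = 0.011688
  porphyry copper: 0.309 × 0.18 × (1 − 0.71) = 0.01613
Normalizing constant Z = 0.082708 + 0.19645 + 0.011688 + 0.01613 = 0.30698.
P(banded iron formation | evidence) = 0.19645 / 0.30698 ≈ 0.640.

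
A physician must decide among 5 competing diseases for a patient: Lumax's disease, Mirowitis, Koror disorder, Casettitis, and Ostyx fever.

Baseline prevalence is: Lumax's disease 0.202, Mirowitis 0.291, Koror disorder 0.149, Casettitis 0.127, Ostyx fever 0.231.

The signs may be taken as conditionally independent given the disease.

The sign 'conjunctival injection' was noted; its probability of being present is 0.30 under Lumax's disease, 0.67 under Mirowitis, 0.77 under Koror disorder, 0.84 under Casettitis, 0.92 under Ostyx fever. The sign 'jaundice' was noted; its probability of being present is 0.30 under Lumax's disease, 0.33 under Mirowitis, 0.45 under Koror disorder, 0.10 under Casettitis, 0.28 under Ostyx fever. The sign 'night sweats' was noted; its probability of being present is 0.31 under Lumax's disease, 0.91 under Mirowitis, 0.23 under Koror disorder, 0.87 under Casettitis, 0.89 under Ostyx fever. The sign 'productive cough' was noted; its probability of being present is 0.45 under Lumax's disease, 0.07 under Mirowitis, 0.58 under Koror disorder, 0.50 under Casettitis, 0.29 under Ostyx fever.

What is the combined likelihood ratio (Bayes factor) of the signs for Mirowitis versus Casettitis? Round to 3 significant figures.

0.385

Take the product of per-sign likelihoods under each hypothesis, then divide.
  Mirowitis: 0.67 × 0.33 × 0.91 × 0.07 = 0.014084
  Casettitis: 0.84 × 0.10 × 0.87 × 0.50 = 0.03654
Bayes factor = 0.014084 / 0.03654 ≈ 0.385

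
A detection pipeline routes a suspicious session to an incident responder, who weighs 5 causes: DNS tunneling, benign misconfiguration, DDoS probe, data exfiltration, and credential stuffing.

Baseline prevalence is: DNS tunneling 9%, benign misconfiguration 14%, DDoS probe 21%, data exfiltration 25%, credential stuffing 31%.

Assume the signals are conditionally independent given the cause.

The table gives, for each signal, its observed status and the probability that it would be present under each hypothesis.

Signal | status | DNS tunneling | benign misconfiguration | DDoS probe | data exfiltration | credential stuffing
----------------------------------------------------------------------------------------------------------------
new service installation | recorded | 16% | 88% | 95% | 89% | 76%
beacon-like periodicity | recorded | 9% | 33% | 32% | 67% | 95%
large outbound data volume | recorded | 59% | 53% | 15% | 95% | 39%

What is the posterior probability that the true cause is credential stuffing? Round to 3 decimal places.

By Bayes' rule with conditional independence, the unnormalized weight for each hypothesis is prior × ∏ likelihoods:
  DNS tunneling: 0.09 × 0.16 × 0.09 × 0.59 = 0.00076464
  benign misconfiguration: 0.14 × 0.88 × 0.33 × 0.53 = 0.021548
  DDoS probe: 0.21 × 0.95 × 0.32 × 0.15 = 0.009576
  data exfiltration: 0.25 × 0.89 × 0.67 × 0.95 = 0.14162
  credential stuffing: 0.31 × 0.76 × 0.95 × 0.39 = 0.08729
The unnormalized weights sum to 0.2608.
P(credential stuffing | evidence) = 0.08729 / 0.2608 ≈ 0.335.

0.335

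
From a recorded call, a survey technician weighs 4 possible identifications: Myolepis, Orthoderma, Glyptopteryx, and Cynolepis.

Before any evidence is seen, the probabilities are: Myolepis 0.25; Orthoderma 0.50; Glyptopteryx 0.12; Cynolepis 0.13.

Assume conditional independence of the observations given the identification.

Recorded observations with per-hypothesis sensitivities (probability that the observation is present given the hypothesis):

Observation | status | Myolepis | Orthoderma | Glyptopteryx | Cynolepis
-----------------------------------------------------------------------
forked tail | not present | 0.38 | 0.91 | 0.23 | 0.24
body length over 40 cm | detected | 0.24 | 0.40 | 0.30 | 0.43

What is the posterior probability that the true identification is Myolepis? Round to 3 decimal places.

0.297

By Bayes' rule with conditional independence, the unnormalized weight for each hypothesis is prior × ∏ likelihoods (using 1 − P(present | H) for each absent observation):
  Myolepis: 0.25 × (1 − 0.38) × 0.24 = 0.0372
  Orthoderma: 0.50 × (1 − 0.91) × 0.40 = 0.018
  Glyptopteryx: 0.12 × (1 − 0.23) × 0.30 = 0.02772
  Cynolepis: 0.13 × (1 − 0.24) × 0.43 = 0.042484
Normalizing constant Z = 0.0372 + 0.018 + 0.02772 + 0.042484 = 0.1254.
P(Myolepis | evidence) = 0.0372 / 0.1254 ≈ 0.297.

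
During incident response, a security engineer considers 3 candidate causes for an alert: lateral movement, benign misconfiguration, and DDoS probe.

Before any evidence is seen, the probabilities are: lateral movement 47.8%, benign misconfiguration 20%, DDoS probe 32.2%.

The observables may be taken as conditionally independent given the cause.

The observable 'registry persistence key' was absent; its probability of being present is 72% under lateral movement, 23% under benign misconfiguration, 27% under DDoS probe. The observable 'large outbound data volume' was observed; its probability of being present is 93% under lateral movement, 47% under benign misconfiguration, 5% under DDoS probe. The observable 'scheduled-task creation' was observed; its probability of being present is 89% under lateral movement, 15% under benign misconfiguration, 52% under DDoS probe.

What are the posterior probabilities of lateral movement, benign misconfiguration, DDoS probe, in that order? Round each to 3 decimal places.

Multiply each prior by the joint likelihood of the observable pattern (using 1 − P(present | H) for each absent observable):
  lateral movement: 0.478 × (1 − 0.72) × 0.93 × 0.89 = 0.11078
  benign misconfiguration: 0.200 × (1 − 0.23) × 0.47 × 0.15 = 0.010857
  DDoS probe: 0.322 × (1 − 0.27) × 0.05 × 0.52 = 0.0061116
Normalizing constant Z = 0.11078 + 0.010857 + 0.0061116 = 0.12775.
P(lateral movement | evidence) = 0.11078 / 0.12775 ≈ 0.867
P(benign misconfiguration | evidence) = 0.010857 / 0.12775 ≈ 0.085
P(DDoS probe | evidence) = 0.0061116 / 0.12775 ≈ 0.048

0.867, 0.085, 0.048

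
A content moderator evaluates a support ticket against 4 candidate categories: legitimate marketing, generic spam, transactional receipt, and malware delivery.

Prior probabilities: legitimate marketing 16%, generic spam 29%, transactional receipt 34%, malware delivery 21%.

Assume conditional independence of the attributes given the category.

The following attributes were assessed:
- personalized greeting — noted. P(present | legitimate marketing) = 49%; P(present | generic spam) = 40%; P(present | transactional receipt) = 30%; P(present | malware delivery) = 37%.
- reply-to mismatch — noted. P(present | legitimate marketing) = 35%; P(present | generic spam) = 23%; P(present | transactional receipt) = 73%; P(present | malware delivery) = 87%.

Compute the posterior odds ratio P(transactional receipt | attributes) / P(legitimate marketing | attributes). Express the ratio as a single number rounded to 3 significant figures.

Posterior odds equal prior odds times the likelihood ratio; only the two competing hypotheses matter.
  transactional receipt: 0.34 × 0.30 × 0.73 = 0.07446
  legitimate marketing: 0.16 × 0.49 × 0.35 = 0.02744
Odds(transactional receipt : legitimate marketing) = 0.07446 / 0.02744 ≈ 2.71.

2.71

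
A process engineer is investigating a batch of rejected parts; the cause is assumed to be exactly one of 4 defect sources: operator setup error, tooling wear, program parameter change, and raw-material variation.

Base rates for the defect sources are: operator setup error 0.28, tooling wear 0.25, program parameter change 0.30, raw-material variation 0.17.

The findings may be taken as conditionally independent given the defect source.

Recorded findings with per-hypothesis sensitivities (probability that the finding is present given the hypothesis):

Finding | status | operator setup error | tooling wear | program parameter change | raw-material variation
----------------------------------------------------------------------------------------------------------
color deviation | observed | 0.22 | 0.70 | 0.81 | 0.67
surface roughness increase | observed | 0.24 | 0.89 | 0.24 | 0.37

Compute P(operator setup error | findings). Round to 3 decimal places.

By Bayes' rule with conditional independence, the unnormalized weight for each hypothesis is prior × ∏ likelihoods:
  operator setup error: 0.28 × 0.22 × 0.24 = 0.014784
  tooling wear: 0.25 × 0.70 × 0.89 = 0.15575
  program parameter change: 0.30 × 0.81 × 0.24 = 0.05832
  raw-material variation: 0.17 × 0.67 × 0.37 = 0.042143
The unnormalized weights sum to 0.271.
P(operator setup error | evidence) = 0.014784 / 0.271 ≈ 0.055.

0.055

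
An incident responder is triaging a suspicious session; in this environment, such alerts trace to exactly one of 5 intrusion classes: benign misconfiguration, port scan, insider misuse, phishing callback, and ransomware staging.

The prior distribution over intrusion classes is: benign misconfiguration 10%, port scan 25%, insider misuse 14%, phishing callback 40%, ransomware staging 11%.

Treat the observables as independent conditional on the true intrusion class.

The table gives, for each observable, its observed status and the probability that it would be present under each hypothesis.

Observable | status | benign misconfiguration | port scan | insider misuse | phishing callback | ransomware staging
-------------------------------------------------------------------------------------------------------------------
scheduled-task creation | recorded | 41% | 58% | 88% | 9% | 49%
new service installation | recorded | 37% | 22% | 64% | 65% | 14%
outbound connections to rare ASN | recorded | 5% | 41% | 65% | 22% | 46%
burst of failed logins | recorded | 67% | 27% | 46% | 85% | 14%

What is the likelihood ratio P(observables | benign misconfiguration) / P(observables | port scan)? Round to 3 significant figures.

0.360

Take the product of per-observable likelihoods under each hypothesis, then divide.
  benign misconfiguration: 0.41 × 0.37 × 0.05 × 0.67 = 0.005082
  port scan: 0.58 × 0.22 × 0.41 × 0.27 = 0.014125
Bayes factor = 0.005082 / 0.014125 ≈ 0.360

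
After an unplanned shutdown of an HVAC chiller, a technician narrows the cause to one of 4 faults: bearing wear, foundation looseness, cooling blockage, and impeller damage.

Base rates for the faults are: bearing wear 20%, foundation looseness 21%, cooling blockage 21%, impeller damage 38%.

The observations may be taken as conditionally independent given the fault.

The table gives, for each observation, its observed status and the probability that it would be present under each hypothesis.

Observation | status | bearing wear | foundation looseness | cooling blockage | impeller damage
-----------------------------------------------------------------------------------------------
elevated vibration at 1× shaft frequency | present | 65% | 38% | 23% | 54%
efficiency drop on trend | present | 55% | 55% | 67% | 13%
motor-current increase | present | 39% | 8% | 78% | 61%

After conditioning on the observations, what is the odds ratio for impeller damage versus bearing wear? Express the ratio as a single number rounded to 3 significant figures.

0.584

Posterior odds equal prior odds times the likelihood ratio; only the two competing hypotheses matter.
  impeller damage: 0.38 × 0.54 × 0.13 × 0.61 = 0.016272
  bearing wear: 0.20 × 0.65 × 0.55 × 0.39 = 0.027885
Odds(impeller damage : bearing wear) = 0.016272 / 0.027885 ≈ 0.584.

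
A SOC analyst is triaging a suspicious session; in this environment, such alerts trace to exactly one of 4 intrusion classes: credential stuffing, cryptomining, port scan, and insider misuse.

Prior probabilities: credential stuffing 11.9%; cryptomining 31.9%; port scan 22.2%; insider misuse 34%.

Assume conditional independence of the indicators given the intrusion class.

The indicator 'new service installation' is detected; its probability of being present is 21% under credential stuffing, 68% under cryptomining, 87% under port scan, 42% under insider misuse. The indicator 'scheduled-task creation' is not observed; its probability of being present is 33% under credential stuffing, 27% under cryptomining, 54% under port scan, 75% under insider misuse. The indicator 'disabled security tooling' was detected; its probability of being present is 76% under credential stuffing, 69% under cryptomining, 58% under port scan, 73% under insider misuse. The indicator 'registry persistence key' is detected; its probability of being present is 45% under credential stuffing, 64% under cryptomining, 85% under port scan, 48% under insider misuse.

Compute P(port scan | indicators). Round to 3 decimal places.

For each hypothesis, the unnormalized posterior weight is prior × product of the indicator likelihoods (using 1 − P(present | H) for each absent indicator):
  credential stuffing: 0.119 × 0.21 × (1 − 0.33) × 0.76 × 0.45 = 0.0057262
  cryptomining: 0.319 × 0.68 × (1 − 0.27) × 0.69 × 0.64 = 0.069928
  port scan: 0.222 × 0.87 × (1 − 0.54) × 0.58 × 0.85 = 0.0438
  insider misuse: 0.340 × 0.42 × (1 − 0.75) × 0.73 × 0.48 = 0.012509
Normalizing constant Z = 0.0057262 + 0.069928 + 0.0438 + 0.012509 = 0.13196.
P(port scan | evidence) = 0.0438 / 0.13196 ≈ 0.332.

0.332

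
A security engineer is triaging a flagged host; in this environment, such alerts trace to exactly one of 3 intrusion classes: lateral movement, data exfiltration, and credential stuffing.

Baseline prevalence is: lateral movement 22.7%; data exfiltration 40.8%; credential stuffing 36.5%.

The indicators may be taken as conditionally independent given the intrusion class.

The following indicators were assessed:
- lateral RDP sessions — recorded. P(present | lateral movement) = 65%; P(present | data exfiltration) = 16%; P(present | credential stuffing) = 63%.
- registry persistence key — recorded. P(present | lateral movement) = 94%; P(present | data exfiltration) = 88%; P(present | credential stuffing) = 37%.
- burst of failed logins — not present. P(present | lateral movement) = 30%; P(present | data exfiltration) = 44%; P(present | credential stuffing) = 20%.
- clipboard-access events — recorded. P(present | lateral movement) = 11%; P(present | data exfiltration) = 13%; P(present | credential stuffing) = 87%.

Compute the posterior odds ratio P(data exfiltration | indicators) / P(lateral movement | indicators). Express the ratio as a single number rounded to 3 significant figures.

0.392

Unnormalized posterior weight (prior times the indicator likelihoods) for each of the two hypotheses (using 1 − P(present | H) for each absent indicator):
  data exfiltration: 0.408 × 0.16 × 0.88 × (1 − 0.44) × 0.13 = 0.0041821
  lateral movement: 0.227 × 0.65 × 0.94 × (1 − 0.30) × 0.11 = 0.01068
Odds(data exfiltration : lateral movement) = 0.0041821 / 0.01068 ≈ 0.392.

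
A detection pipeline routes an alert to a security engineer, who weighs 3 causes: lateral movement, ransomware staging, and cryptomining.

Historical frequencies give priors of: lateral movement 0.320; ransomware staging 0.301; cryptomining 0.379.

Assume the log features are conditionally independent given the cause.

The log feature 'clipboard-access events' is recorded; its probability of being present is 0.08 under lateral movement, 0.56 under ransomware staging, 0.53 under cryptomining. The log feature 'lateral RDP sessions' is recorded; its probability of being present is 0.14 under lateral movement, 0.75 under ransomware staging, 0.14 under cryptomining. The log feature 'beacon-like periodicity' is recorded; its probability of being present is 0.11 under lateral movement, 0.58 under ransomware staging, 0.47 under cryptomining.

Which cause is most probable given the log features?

Multiply each prior by the joint likelihood of the log feature pattern:
  lateral movement: 0.320 × 0.08 × 0.14 × 0.11 = 0.00039424
  ransomware staging: 0.301 × 0.56 × 0.75 × 0.58 = 0.073324
  cryptomining: 0.379 × 0.53 × 0.14 × 0.47 = 0.013217
Normalizing constant Z = 0.00039424 + 0.073324 + 0.013217 = 0.086935.
P(lateral movement | evidence) ≈ 0.00039424 / 0.086935 ≈ 0.005
P(ransomware staging | evidence) ≈ 0.073324 / 0.086935 ≈ 0.843
P(cryptomining | evidence) ≈ 0.013217 / 0.086935 ≈ 0.152
The largest is 0.843, so ransomware staging is most probable.

ransomware staging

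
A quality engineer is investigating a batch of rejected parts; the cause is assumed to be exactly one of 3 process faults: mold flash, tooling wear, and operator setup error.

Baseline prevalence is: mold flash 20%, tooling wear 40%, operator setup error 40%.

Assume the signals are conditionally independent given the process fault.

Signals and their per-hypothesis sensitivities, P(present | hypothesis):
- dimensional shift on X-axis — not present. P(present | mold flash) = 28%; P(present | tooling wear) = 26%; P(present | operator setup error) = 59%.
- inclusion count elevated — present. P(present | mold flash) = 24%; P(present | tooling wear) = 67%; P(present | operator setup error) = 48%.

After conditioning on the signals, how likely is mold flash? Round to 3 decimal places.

0.111

Multiply each prior by the joint likelihood of the signal pattern (using 1 − P(present | H) for each absent signal):
  mold flash: 0.20 × (1 − 0.28) × 0.24 = 0.03456
  tooling wear: 0.40 × (1 − 0.26) × 0.67 = 0.19832
  operator setup error: 0.40 × (1 − 0.59) × 0.48 = 0.07872
Normalizing constant Z = 0.03456 + 0.19832 + 0.07872 = 0.3116.
P(mold flash | evidence) = 0.03456 / 0.3116 ≈ 0.111.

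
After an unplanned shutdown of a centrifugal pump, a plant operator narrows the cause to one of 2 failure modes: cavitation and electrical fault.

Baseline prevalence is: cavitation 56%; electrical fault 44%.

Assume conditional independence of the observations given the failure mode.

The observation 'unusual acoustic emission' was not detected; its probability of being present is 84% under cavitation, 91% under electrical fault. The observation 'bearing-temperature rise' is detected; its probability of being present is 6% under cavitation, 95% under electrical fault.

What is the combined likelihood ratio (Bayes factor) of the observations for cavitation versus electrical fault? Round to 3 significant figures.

0.112

Joint likelihood of the evidence pattern under each hypothesis (using 1 − P(present | H) for each absent observation):
  cavitation: (1 − 0.84) × 0.06 = 0.0096
  electrical fault: (1 − 0.91) × 0.95 = 0.0855
Bayes factor = 0.0096 / 0.0855 ≈ 0.112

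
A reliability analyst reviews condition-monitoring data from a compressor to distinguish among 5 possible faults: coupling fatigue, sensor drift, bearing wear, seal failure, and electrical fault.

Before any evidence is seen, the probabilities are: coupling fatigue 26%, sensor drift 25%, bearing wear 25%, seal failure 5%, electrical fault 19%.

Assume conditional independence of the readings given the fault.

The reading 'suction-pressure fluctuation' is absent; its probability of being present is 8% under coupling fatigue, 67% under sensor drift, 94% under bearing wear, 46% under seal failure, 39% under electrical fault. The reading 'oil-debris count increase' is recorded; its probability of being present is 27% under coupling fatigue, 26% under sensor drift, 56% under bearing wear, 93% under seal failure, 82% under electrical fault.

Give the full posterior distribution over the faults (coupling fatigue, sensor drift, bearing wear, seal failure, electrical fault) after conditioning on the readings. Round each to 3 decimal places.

Multiply each prior by the joint likelihood of the reading pattern (using 1 − P(present | H) for each absent reading):
  coupling fatigue: 0.26 × (1 − 0.08) × 0.27 = 0.064584
  sensor drift: 0.25 × (1 − 0.67) × 0.26 = 0.02145
  bearing wear: 0.25 × (1 − 0.94) × 0.56 = 0.0084
  seal failure: 0.05 × (1 − 0.46) × 0.93 = 0.02511
  electrical fault: 0.19 × (1 − 0.39) × 0.82 = 0.095038
Marginal likelihood of the evidence = 0.21458.
P(coupling fatigue | evidence) = 0.064584 / 0.21458 ≈ 0.301
P(sensor drift | evidence) = 0.02145 / 0.21458 ≈ 0.100
P(bearing wear | evidence) = 0.0084 / 0.21458 ≈ 0.039
P(seal failure | evidence) = 0.02511 / 0.21458 ≈ 0.117
P(electrical fault | evidence) = 0.095038 / 0.21458 ≈ 0.443

0.301, 0.100, 0.039, 0.117, 0.443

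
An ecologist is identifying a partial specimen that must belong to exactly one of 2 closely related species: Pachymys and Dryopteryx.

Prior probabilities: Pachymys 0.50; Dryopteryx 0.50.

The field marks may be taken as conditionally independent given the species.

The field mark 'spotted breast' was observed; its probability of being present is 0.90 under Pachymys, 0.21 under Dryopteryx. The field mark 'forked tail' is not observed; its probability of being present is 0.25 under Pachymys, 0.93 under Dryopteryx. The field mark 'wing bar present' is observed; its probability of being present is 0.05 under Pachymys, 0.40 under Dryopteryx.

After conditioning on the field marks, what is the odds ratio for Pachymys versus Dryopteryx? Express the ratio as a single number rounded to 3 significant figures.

Posterior odds equal prior odds times the likelihood ratio; only the two competing hypotheses matter (using 1 − P(present | H) for each absent field mark).
  Pachymys: 0.50 × 0.90 × (1 − 0.25) × 0.05 = 0.016875
  Dryopteryx: 0.50 × 0.21 × (1 − 0.93) × 0.40 = 0.00294
Odds(Pachymys : Dryopteryx) = 0.016875 / 0.00294 ≈ 5.74.

5.74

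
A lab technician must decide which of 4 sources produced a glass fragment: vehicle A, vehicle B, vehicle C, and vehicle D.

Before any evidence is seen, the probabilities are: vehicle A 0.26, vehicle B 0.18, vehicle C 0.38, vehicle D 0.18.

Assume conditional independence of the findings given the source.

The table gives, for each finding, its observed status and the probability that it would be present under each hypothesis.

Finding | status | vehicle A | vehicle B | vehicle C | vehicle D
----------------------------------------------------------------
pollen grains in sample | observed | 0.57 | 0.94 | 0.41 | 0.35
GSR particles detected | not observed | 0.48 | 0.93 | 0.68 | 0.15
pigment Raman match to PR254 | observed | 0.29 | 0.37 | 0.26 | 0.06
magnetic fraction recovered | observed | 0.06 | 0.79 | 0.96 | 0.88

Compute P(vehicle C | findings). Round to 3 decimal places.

0.620

By Bayes' rule with conditional independence, the unnormalized weight for each hypothesis is prior × ∏ likelihoods (using 1 − P(present | H) for each absent finding):
  vehicle A: 0.26 × 0.57 × (1 − 0.48) × 0.29 × 0.06 = 0.0013409
  vehicle B: 0.18 × 0.94 × (1 − 0.93) × 0.37 × 0.79 = 0.003462
  vehicle C: 0.38 × 0.41 × (1 − 0.68) × 0.26 × 0.96 = 0.012444
  vehicle D: 0.18 × 0.35 × (1 − 0.15) × 0.06 × 0.88 = 0.0028274
The unnormalized weights sum to 0.020074.
P(vehicle C | evidence) = 0.012444 / 0.020074 ≈ 0.620.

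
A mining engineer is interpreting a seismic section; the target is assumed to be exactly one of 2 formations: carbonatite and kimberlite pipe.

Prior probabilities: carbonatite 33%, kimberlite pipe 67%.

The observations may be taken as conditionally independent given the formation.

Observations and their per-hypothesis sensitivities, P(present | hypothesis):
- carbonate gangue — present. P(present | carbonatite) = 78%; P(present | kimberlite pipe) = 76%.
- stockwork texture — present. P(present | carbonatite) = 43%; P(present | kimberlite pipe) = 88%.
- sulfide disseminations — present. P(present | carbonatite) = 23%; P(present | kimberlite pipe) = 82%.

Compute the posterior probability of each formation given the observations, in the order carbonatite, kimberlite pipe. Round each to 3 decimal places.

0.065, 0.935

By Bayes' rule with conditional independence, the unnormalized weight for each hypothesis is prior × ∏ likelihoods:
  carbonatite: 0.33 × 0.78 × 0.43 × 0.23 = 0.025457
  kimberlite pipe: 0.67 × 0.76 × 0.88 × 0.82 = 0.36744
Normalizing constant Z = 0.025457 + 0.36744 = 0.3929.
P(carbonatite | evidence) = 0.025457 / 0.3929 ≈ 0.065
P(kimberlite pipe | evidence) = 0.36744 / 0.3929 ≈ 0.935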